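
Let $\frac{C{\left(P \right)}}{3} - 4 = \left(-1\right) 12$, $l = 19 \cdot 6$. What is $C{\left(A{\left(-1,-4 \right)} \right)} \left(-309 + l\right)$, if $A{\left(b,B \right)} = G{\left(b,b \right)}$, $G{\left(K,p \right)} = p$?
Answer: $4680$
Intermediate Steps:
$A{\left(b,B \right)} = b$
$l = 114$
$C{\left(P \right)} = -24$ ($C{\left(P \right)} = 12 + 3 \left(\left(-1\right) 12\right) = 12 + 3 \left(-12\right) = 12 - 36 = -24$)
$C{\left(A{\left(-1,-4 \right)} \right)} \left(-309 + l\right) = - 24 \left(-309 + 114\right) = \left(-24\right) \left(-195\right) = 4680$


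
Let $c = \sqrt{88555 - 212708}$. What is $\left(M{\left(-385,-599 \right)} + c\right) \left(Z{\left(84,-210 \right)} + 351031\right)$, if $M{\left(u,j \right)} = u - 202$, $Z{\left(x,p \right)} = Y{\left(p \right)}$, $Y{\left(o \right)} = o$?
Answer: $-205931927 + 350821 i \sqrt{124153} \approx -2.0593 \cdot 10^{8} + 1.2361 \cdot 10^{8} i$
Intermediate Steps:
$Z{\left(x,p \right)} = p$
$M{\left(u,j \right)} = -202 + u$
$c = i \sqrt{124153}$ ($c = \sqrt{-124153} = i \sqrt{124153} \approx 352.35 i$)
$\left(M{\left(-385,-599 \right)} + c\right) \left(Z{\left(84,-210 \right)} + 351031\right) = \left(\left(-202 - 385\right) + i \sqrt{124153}\right) \left(-210 + 351031\right) = \left(-587 + i \sqrt{124153}\right) 350821 = -205931927 + 350821 i \sqrt{124153}$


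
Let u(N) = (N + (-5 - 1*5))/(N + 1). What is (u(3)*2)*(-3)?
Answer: 21/2 ≈ 10.500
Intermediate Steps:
u(N) = (-10 + N)/(1 + N) (u(N) = (N + (-5 - 5))/(1 + N) = (N - 10)/(1 + N) = (-10 + N)/(1 + N))
(u(3)*2)*(-3) = (((-10 + 3)/(1 + 3))*2)*(-3) = ((-7/4)*2)*(-3) = (((1/4)*(-7))*2)*(-3) = -7/4*2*(-3) = -7/2*(-3) = 21/2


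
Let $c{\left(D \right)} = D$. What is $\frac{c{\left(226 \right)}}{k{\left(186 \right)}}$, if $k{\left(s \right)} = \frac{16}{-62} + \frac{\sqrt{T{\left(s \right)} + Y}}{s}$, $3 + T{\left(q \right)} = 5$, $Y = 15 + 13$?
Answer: $- \frac{336288}{379} - \frac{7006 \sqrt{30}}{379} \approx -988.55$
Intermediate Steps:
$Y = 28$
$T{\left(q \right)} = 2$ ($T{\left(q \right)} = -3 + 5 = 2$)
$k{\left(s \right)} = - \frac{8}{31} + \frac{\sqrt{30}}{s}$ ($k{\left(s \right)} = \frac{16}{-62} + \frac{\sqrt{2 + 28}}{s} = 16 \left(- \frac{1}{62}\right) + \frac{\sqrt{30}}{s} = - \frac{8}{31} + \frac{\sqrt{30}}{s}$)
$\frac{c{\left(226 \right)}}{k{\left(186 \right)}} = \frac{226}{- \frac{8}{31} + \frac{\sqrt{30}}{186}}$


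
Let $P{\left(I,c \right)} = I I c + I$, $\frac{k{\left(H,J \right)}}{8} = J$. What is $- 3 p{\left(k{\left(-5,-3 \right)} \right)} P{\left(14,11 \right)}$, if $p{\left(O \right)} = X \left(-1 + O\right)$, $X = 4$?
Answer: $651000$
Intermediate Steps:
$k{\left(H,J \right)} = 8 J$
$P{\left(I,c \right)} = I + c I^{2}$ ($P{\left(I,c \right)} = I^{2} c + I = c I^{2} + I = I + c I^{2}$)
$p{\left(O \right)} = -4 + 4 O$ ($p{\left(O \right)} = 4 \left(-1 + O\right) = -4 + 4 O$)
$- 3 p{\left(k{\left(-5,-3 \right)} \right)} P{\left(14,11 \right)} = - 3 \left(-4 + 4 \cdot 8 \left(-3\right)\right) 14 \left(1 + 14 \cdot 11\right) = - 3 \left(-4 + 4 \left(-24\right)\right) 14 \left(1 + 154\right) = - 3 \left(-4 - 96\right) 14 \cdot 155 = \left(-3\right) \left(-100\right) 2170 = 300 \cdot 2170 = 651000$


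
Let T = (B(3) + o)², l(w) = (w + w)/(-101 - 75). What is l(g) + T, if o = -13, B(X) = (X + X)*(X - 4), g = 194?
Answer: 15787/44 ≈ 358.80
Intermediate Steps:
B(X) = 2*X*(-4 + X) (B(X) = (2*X)*(-4 + X) = 2*X*(-4 + X))
l(w) = -w/88 (l(w) = (2*w)/(-176) = (2*w)*(-1/176) = -w/88)
T = 361 (T = (2*3*(-4 + 3) - 13)² = (2*3*(-1) - 13)² = (-6 - 13)² = (-19)² = 361)
l(g) + T = -1/88*194 + 361 = -97/44 + 361 = 15787/44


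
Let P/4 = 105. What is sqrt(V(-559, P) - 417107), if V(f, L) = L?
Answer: I*sqrt(416687) ≈ 645.51*I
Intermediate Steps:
P = 420 (P = 4*105 = 420)
sqrt(V(-559, P) - 417107) = sqrt(420 - 417107) = sqrt(-416687) = I*sqrt(416687)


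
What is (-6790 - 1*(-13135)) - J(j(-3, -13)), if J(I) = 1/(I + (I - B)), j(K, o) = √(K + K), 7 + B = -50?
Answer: 6922376/1091 + 2*I*√6/3273 ≈ 6345.0 + 0.0014968*I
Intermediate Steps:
B = -57 (B = -7 - 50 = -57)
j(K, o) = √2*√K (j(K, o) = √(2*K) = √2*√K)
J(I) = 1/(57 + 2*I) (J(I) = 1/(I + (I - 1*(-57))) = 1/(I + (I + 57)) = 1/(I + (57 + I)) = 1/(57 + 2*I))
(-6790 - 1*(-13135)) - J(j(-3, -13)) = (-6790 - 1*(-13135)) - 1/(57 + 2*(√2*√(-3))) = (-6790 + 13135) - 1/(57 + 2*(√2*(I*√3))) = 6345 - 1/(57 + 2*(I*√6)) = 6345 - 1/(57 + 2*I*√6)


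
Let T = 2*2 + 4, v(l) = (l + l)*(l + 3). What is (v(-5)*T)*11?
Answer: 1760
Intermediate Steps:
v(l) = 2*l*(3 + l) (v(l) = (2*l)*(3 + l) = 2*l*(3 + l))
T = 8 (T = 4 + 4 = 8)
(v(-5)*T)*11 = ((2*(-5)*(3 - 5))*8)*11 = ((2*(-5)*(-2))*8)*11 = (20*8)*11 = 160*11 = 1760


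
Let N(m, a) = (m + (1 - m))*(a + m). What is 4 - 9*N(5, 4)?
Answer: -77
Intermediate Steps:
N(m, a) = a + m (N(m, a) = 1*(a + m) = a + m)
4 - 9*N(5, 4) = 4 - 9*(4 + 5) = 4 - 9*9 = 4 - 81 = -77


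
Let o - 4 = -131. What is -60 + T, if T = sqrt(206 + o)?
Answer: -60 + sqrt(79) ≈ -51.112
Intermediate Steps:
o = -127 (o = 4 - 131 = -127)
T = sqrt(79) (T = sqrt(206 - 127) = sqrt(79) ≈ 8.8882)
-60 + T = -60 + sqrt(79)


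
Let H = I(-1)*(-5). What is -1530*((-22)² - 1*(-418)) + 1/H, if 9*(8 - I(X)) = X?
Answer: -503721909/365 ≈ -1.3801e+6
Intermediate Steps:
I(X) = 8 - X/9
H = -365/9 (H = (8 - ⅑*(-1))*(-5) = (8 + ⅑)*(-5) = (73/9)*(-5) = -365/9 ≈ -40.556)
-1530*((-22)² - 1*(-418)) + 1/H = -1530*((-22)² - 1*(-418)) + 1/(-365/9) = -1530*(484 + 418) - 9/365 = -1530*902 - 9/365 = -1380060 - 9/365 = -503721909/365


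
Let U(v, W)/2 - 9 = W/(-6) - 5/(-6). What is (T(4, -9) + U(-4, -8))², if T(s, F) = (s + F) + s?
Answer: 4096/9 ≈ 455.11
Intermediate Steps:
U(v, W) = 59/3 - W/3 (U(v, W) = 18 + 2*(W/(-6) - 5/(-6)) = 18 + 2*(W*(-⅙) - 5*(-⅙)) = 18 + 2*(-W/6 + ⅚) = 18 + 2*(⅚ - W/6) = 18 + (5/3 - W/3) = 59/3 - W/3)
T(s, F) = F + 2*s (T(s, F) = (F + s) + s = F + 2*s)
(T(4, -9) + U(-4, -8))² = ((-9 + 2*4) + (59/3 - ⅓*(-8)))² = ((-9 + 8) + (59/3 + 8/3))² = (-1 + 67/3)² = (64/3)² = 4096/9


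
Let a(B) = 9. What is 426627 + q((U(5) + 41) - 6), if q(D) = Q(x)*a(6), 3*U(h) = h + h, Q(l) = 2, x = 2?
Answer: 426645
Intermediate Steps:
U(h) = 2*h/3 (U(h) = (h + h)/3 = (2*h)/3 = 2*h/3)
q(D) = 18 (q(D) = 2*9 = 18)
426627 + q((U(5) + 41) - 6) = 426627 + 18 = 426645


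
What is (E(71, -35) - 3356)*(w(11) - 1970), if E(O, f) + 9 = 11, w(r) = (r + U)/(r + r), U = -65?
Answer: 72771738/11 ≈ 6.6156e+6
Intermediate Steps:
w(r) = (-65 + r)/(2*r) (w(r) = (r - 65)/(r + r) = (-65 + r)/((2*r)) = (-65 + r)*(1/(2*r)) = (-65 + r)/(2*r))
E(O, f) = 2 (E(O, f) = -9 + 11 = 2)
(E(71, -35) - 3356)*(w(11) - 1970) = (2 - 3356)*((1/2)*(-65 + 11)/11 - 1970) = -3354*((1/2)*(1/11)*(-54) - 1970) = -3354*(-27/11 - 1970) = -3354*(-21697/11) = 72771738/11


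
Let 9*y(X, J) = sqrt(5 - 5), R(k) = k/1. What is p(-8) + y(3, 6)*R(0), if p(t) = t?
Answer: -8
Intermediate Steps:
R(k) = k (R(k) = k*1 = k)
y(X, J) = 0 (y(X, J) = sqrt(5 - 5)/9 = sqrt(0)/9 = (1/9)*0 = 0)
p(-8) + y(3, 6)*R(0) = -8 + 0*0 = -8 + 0 = -8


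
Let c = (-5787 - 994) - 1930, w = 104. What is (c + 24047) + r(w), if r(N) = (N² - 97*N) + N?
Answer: 16168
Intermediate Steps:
c = -8711 (c = -6781 - 1930 = -8711)
r(N) = N² - 96*N
(c + 24047) + r(w) = (-8711 + 24047) + 104*(-96 + 104) = 15336 + 104*8 = 15336 + 832 = 16168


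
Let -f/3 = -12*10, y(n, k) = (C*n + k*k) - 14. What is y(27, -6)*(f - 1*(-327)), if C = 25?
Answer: 478839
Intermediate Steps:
y(n, k) = -14 + k**2 + 25*n (y(n, k) = (25*n + k*k) - 14 = (25*n + k**2) - 14 = (k**2 + 25*n) - 14 = -14 + k**2 + 25*n)
f = 360 (f = -(-36)*10 = -3*(-120) = 360)
y(27, -6)*(f - 1*(-327)) = (-14 + (-6)**2 + 25*27)*(360 - 1*(-327)) = (-14 + 36 + 675)*(360 + 327) = 697*687 = 478839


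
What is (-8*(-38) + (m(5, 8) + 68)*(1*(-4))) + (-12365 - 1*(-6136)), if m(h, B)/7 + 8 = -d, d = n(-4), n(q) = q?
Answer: -6085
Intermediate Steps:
d = -4
m(h, B) = -28 (m(h, B) = -56 + 7*(-1*(-4)) = -56 + 7*4 = -56 + 28 = -28)
(-8*(-38) + (m(5, 8) + 68)*(1*(-4))) + (-12365 - 1*(-6136)) = (-8*(-38) + (-28 + 68)*(1*(-4))) + (-12365 - 1*(-6136)) = (304 + 40*(-4)) + (-12365 + 6136) = (304 - 160) - 6229 = 144 - 6229 = -6085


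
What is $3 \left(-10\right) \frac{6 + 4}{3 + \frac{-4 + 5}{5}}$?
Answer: $- \frac{375}{4} \approx -93.75$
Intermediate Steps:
$3 \left(-10\right) \frac{6 + 4}{3 + \frac{-4 + 5}{5}} = - 30 \frac{10}{3 + \frac{1}{5} \cdot 1} = - 30 \frac{10}{3 + \frac{1}{5}} = - 30 \frac{10}{\frac{16}{5}} = - 30 \cdot 10 \cdot \frac{5}{16} = \left(-30\right) \frac{25}{8} = - \frac{375}{4}$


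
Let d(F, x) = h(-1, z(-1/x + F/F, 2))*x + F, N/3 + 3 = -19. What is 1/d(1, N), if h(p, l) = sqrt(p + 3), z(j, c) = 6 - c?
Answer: -1/8711 - 66*sqrt(2)/8711 ≈ -0.010830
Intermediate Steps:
N = -66 (N = -9 + 3*(-19) = -9 - 57 = -66)
h(p, l) = sqrt(3 + p)
d(F, x) = F + x*sqrt(2) (d(F, x) = sqrt(3 - 1)*x + F = sqrt(2)*x + F = x*sqrt(2) + F = F + x*sqrt(2))
1/d(1, N) = 1/(1 - 66*sqrt(2))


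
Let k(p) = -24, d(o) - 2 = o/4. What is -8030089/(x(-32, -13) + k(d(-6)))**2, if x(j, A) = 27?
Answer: -8030089/9 ≈ -8.9223e+5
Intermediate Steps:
d(o) = 2 + o/4
-8030089/(x(-32, -13) + k(d(-6)))**2 = -8030089/(27 - 24)**2 = -8030089/(3**2) = -8030089/9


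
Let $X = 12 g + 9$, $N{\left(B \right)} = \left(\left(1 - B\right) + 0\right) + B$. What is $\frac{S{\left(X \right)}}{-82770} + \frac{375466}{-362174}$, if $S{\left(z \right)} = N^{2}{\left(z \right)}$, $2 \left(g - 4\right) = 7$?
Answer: $- \frac{15538841497}{14988570990} \approx -1.0367$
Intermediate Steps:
$g = \frac{15}{2}$ ($g = 4 + \frac{1}{2} \cdot 7 = 4 + \frac{7}{2} = \frac{15}{2} \approx 7.5$)
$N{\left(B \right)} = 1$ ($N{\left(B \right)} = \left(1 - B\right) + B = 1$)
$X = 99$ ($X = 12 \cdot \frac{15}{2} + 9 = 90 + 9 = 99$)
$S{\left(z \right)} = 1$ ($S{\left(z \right)} = 1^{2} = 1$)
$\frac{S{\left(X \right)}}{-82770} + \frac{375466}{-362174} = 1 \frac{1}{-82770} + \frac{375466}{-362174} = 1 \left(- \frac{1}{82770}\right) + 375466 \left(- \frac{1}{362174}\right) = - \frac{1}{82770} - \frac{187733}{181087} = - \frac{15538841497}{14988570990}$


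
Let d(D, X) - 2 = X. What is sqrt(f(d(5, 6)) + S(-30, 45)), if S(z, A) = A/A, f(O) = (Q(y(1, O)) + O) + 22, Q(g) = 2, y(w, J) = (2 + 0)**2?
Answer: sqrt(33) ≈ 5.7446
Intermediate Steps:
y(w, J) = 4 (y(w, J) = 2**2 = 4)
d(D, X) = 2 + X
f(O) = 24 + O (f(O) = (2 + O) + 22 = 24 + O)
S(z, A) = 1
sqrt(f(d(5, 6)) + S(-30, 45)) = sqrt((24 + (2 + 6)) + 1) = sqrt((24 + 8) + 1) = sqrt(32 + 1) = sqrt(33)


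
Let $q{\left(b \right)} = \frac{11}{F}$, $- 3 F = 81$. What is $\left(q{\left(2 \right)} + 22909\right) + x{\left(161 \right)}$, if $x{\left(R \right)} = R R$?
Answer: $\frac{1318399}{27} \approx 48830.0$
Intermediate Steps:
$F = -27$ ($F = \left(- \frac{1}{3}\right) 81 = -27$)
$q{\left(b \right)} = - \frac{11}{27}$ ($q{\left(b \right)} = \frac{11}{-27} = 11 \left(- \frac{1}{27}\right) = - \frac{11}{27}$)
$x{\left(R \right)} = R^{2}$
$\left(q{\left(2 \right)} + 22909\right) + x{\left(161 \right)} = \left(- \frac{11}{27} + 22909\right) + 161^{2} = \frac{618532}{27} + 25921 = \frac{1318399}{27}$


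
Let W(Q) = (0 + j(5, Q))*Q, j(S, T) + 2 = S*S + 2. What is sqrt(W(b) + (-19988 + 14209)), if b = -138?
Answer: I*sqrt(9229) ≈ 96.068*I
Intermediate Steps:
j(S, T) = S**2 (j(S, T) = -2 + (S*S + 2) = -2 + (S**2 + 2) = -2 + (2 + S**2) = S**2)
W(Q) = 25*Q (W(Q) = (0 + 5**2)*Q = (0 + 25)*Q = 25*Q)
sqrt(W(b) + (-19988 + 14209)) = sqrt(25*(-138) + (-19988 + 14209)) = sqrt(-3450 - 5779) = sqrt(-9229) = I*sqrt(9229)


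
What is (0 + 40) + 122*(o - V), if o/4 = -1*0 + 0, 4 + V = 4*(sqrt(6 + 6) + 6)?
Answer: -2400 - 976*sqrt(3) ≈ -4090.5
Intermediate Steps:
V = 20 + 8*sqrt(3) (V = -4 + 4*(sqrt(6 + 6) + 6) = -4 + 4*(sqrt(12) + 6) = -4 + 4*(2*sqrt(3) + 6) = -4 + 4*(6 + 2*sqrt(3)) = -4 + (24 + 8*sqrt(3)) = 20 + 8*sqrt(3) ≈ 33.856)
o = 0 (o = 4*(-1*0 + 0) = 4*(0 + 0) = 4*0 = 0)
(0 + 40) + 122*(o - V) = (0 + 40) + 122*(0 - (20 + 8*sqrt(3))) = 40 + 122*(0 + (-20 - 8*sqrt(3))) = 40 + 122*(-20 - 8*sqrt(3)) = 40 + (-2440 - 976*sqrt(3)) = -2400 - 976*sqrt(3)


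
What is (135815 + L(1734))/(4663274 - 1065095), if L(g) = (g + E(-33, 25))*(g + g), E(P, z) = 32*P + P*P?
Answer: 6263771/3598179 ≈ 1.7408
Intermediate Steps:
E(P, z) = P² + 32*P (E(P, z) = 32*P + P² = P² + 32*P)
L(g) = 2*g*(33 + g) (L(g) = (g - 33*(32 - 33))*(g + g) = (g - 33*(-1))*(2*g) = (g + 33)*(2*g) = (33 + g)*(2*g) = 2*g*(33 + g))
(135815 + L(1734))/(4663274 - 1065095) = (135815 + 2*1734*(33 + 1734))/(4663274 - 1065095) = (135815 + 2*1734*1767)/3598179 = (135815 + 6127956)*(1/3598179) = 6263771*(1/3598179) = 6263771/3598179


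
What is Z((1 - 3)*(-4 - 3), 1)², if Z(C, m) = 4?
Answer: 16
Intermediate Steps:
Z((1 - 3)*(-4 - 3), 1)² = 4² = 16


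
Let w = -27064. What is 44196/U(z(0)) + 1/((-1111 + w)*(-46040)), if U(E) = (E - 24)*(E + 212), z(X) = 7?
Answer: -19110011562759/1609796657000 ≈ -11.871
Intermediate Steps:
U(E) = (-24 + E)*(212 + E)
44196/U(z(0)) + 1/((-1111 + w)*(-46040)) = 44196/(-5088 + 7**2 + 188*7) + 1/(-1111 - 27064*(-46040)) = 44196/(-5088 + 49 + 1316) - 1/46040/(-28175) = 44196/(-3723) - 1/28175*(-1/46040) = 44196*(-1/3723) + 1/1297177000 = -14732/1241 + 1/1297177000 = -19110011562759/1609796657000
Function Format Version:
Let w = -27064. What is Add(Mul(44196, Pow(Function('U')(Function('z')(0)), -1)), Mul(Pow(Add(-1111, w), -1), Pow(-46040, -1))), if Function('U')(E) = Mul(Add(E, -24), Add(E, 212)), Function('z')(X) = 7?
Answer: Rational(-19110011562759, 1609796657000) ≈ -11.871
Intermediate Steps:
Function('U')(E) = Mul(Add(-24, E), Add(212, E))
Add(Mul(44196, Pow(Function('U')(Function('z')(0)), -1)), Mul(Pow(Add(-1111, w), -1), Pow(-46040, -1))) = Add(Mul(44196, Pow(Add(-5088, Pow(7, 2), Mul(188, 7)), -1)), Mul(Pow(Add(-1111, -27064), -1), Pow(-46040, -1))) = Add(Mul(44196, Pow(Add(-5088, 49, 1316), -1)), Mul(Pow(-28175, -1), Rational(-1, 46040))) = Add(Mul(44196, Pow(-3723, -1)), Mul(Rational(-1, 28175), Rational(-1, 46040))) = Add(Mul(44196, Rational(-1, 3723)), Rational(1, 1297177000)) = Add(Rational(-14732, 1241), Rational(1, 1297177000)) = Rational(-19110011562759, 1609796657000)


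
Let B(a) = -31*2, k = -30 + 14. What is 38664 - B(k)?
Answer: 38726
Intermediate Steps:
k = -16
B(a) = -62
38664 - B(k) = 38664 - 1*(-62) = 38664 + 62 = 38726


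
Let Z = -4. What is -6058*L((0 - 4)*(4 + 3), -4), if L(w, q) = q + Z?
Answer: 48464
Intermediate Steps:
L(w, q) = -4 + q (L(w, q) = q - 4 = -4 + q)
-6058*L((0 - 4)*(4 + 3), -4) = -6058*(-4 - 4) = -6058*(-8) = 48464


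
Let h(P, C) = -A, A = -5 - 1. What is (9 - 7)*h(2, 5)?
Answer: 12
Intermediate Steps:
A = -6
h(P, C) = 6 (h(P, C) = -1*(-6) = 6)
(9 - 7)*h(2, 5) = (9 - 7)*6 = 2*6 = 12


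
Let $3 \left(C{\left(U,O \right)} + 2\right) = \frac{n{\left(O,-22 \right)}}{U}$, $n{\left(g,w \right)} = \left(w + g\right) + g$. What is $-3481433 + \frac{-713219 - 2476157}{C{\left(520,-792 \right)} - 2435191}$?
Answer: $- \frac{6612810099701239}{1899451343} \approx -3.4814 \cdot 10^{6}$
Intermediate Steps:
$n{\left(g,w \right)} = w + 2 g$ ($n{\left(g,w \right)} = \left(g + w\right) + g = w + 2 g$)
$C{\left(U,O \right)} = -2 + \frac{-22 + 2 O}{3 U}$ ($C{\left(U,O \right)} = -2 + \frac{\left(-22 + 2 O\right) \frac{1}{U}}{3} = -2 + \frac{\frac{1}{U} \left(-22 + 2 O\right)}{3} = -2 + \frac{-22 + 2 O}{3 U}$)
$-3481433 + \frac{-713219 - 2476157}{C{\left(520,-792 \right)} - 2435191} = -3481433 + \frac{-713219 - 2476157}{\frac{2 \left(-11 - 792 - 1560\right)}{3 \cdot 520} - 2435191} = -3481433 - \frac{3189376}{\frac{2}{3} \cdot \frac{1}{520} \left(-11 - 792 - 1560\right) - 2435191} = -3481433 - \frac{3189376}{\frac{2}{3} \cdot \frac{1}{520} \left(-2363\right) - 2435191} = -3481433 - \frac{3189376}{- \frac{2363}{780} - 2435191} = -3481433 - \frac{3189376}{- \frac{1899451343}{780}} = -3481433 - - \frac{2487713280}{1899451343} = -3481433 + \frac{2487713280}{1899451343} = - \frac{6612810099701239}{1899451343}$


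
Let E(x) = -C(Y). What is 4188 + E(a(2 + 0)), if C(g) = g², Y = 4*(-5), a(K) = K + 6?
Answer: 3788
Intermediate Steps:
a(K) = 6 + K
Y = -20
E(x) = -400 (E(x) = -1*(-20)² = -1*400 = -400)
4188 + E(a(2 + 0)) = 4188 - 400 = 3788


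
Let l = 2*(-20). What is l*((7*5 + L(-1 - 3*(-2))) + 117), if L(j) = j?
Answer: -6280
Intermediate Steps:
l = -40
l*((7*5 + L(-1 - 3*(-2))) + 117) = -40*((7*5 + (-1 - 3*(-2))) + 117) = -40*((35 + (-1 + 6)) + 117) = -40*((35 + 5) + 117) = -40*(40 + 117) = -40*157 = -6280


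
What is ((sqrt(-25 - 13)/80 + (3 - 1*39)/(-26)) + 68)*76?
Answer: 68552/13 + 19*I*sqrt(38)/20 ≈ 5273.2 + 5.8562*I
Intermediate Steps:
((sqrt(-25 - 13)/80 + (3 - 1*39)/(-26)) + 68)*76 = ((sqrt(-38)*(1/80) + (3 - 39)*(-1/26)) + 68)*76 = (((I*sqrt(38))*(1/80) - 36*(-1/26)) + 68)*76 = ((I*sqrt(38)/80 + 18/13) + 68)*76 = ((18/13 + I*sqrt(38)/80) + 68)*76 = (902/13 + I*sqrt(38)/80)*76 = 68552/13 + 19*I*sqrt(38)/20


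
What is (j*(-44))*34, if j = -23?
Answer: 34408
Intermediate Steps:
(j*(-44))*34 = -23*(-44)*34 = 1012*34 = 34408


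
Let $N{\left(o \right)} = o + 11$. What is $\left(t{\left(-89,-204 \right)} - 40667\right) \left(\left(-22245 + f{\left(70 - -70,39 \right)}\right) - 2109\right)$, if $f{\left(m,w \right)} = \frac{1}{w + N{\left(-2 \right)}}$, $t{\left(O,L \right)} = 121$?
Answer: $\frac{23698954543}{24} \approx 9.8746 \cdot 10^{8}$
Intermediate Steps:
$N{\left(o \right)} = 11 + o$
$f{\left(m,w \right)} = \frac{1}{9 + w}$ ($f{\left(m,w \right)} = \frac{1}{w + \left(11 - 2\right)} = \frac{1}{w + 9} = \frac{1}{9 + w}$)
$\left(t{\left(-89,-204 \right)} - 40667\right) \left(\left(-22245 + f{\left(70 - -70,39 \right)}\right) - 2109\right) = \left(121 - 40667\right) \left(\left(-22245 + \frac{1}{9 + 39}\right) - 2109\right) = - 40546 \left(\left(-22245 + \frac{1}{48}\right) - 2109\right) = - 40546 \left(- \frac{1067759}{48} - 2109\right) = \left(-40546\right) \left(- \frac{1168991}{48}\right) = \frac{23698954543}{24}$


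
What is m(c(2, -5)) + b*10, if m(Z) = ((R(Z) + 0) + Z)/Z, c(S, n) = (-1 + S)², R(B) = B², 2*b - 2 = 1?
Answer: 17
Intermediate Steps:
b = 3/2 (b = 1 + (½)*1 = 1 + ½ = 3/2 ≈ 1.5000)
m(Z) = (Z + Z²)/Z (m(Z) = ((Z² + 0) + Z)/Z = (Z² + Z)/Z = (Z + Z²)/Z)
m(c(2, -5)) + b*10 = (1 + (-1 + 2)²) + (3/2)*10 = (1 + 1²) + 15 = (1 + 1) + 15 = 2 + 15 = 17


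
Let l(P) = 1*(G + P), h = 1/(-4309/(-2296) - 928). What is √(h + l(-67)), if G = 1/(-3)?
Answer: I*√304451717376678/2126379 ≈ 8.2057*I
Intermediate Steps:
G = -⅓ ≈ -0.33333
h = -2296/2126379 (h = 1/(-4309*(-1/2296) - 928) = 1/(4309/2296 - 928) = 1/(-2126379/2296) = -2296/2126379 ≈ -0.0010798)
l(P) = -⅓ + P (l(P) = 1*(-⅓ + P) = -⅓ + P)
√(h + l(-67)) = √(-2296/2126379 + (-⅓ - 67)) = √(-2296/2126379 - 202/3) = √(-143178482/2126379) = I*√304451717376678/2126379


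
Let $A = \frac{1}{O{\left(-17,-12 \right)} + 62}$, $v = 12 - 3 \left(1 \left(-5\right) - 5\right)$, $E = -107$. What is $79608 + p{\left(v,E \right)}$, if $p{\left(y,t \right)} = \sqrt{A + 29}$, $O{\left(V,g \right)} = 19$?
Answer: $79608 + \frac{5 \sqrt{94}}{9} \approx 79613.0$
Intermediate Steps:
$v = 42$ ($v = 12 - 3 \left(-5 - 5\right) = 12 - -30 = 12 + 30 = 42$)
$A = \frac{1}{81}$ ($A = \frac{1}{19 + 62} = \frac{1}{81} \approx 0.012346$)
$p{\left(y,t \right)} = \frac{5 \sqrt{94}}{9}$ ($p{\left(y,t \right)} = \sqrt{\frac{1}{81} + 29} = \sqrt{\frac{2350}{81}} = \frac{5 \sqrt{94}}{9}$)
$79608 + p{\left(v,E \right)} = 79608 + \frac{5 \sqrt{94}}{9}$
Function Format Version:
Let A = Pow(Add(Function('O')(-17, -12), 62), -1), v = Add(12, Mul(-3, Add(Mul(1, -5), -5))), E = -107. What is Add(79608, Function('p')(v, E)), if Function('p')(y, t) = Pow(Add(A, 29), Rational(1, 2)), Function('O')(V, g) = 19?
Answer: Add(79608, Mul(Rational(5, 9), Pow(94, Rational(1, 2)))) ≈ 79613.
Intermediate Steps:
v = 42 (v = Add(12, Mul(-3, Add(-5, -5))) = Add(12, Mul(-3, -10)) = Add(12, 30) = 42)
A = Rational(1, 81) (A = Pow(Add(19, 62), -1) = Pow(81, -1) = Rational(1, 81) ≈ 0.012346)
Function('p')(y, t) = Mul(Rational(5, 9), Pow(94, Rational(1, 2))) (Function('p')(y, t) = Pow(Add(Rational(1, 81), 29), Rational(1, 2)) = Pow(Rational(2350, 81), Rational(1, 2)) = Mul(Rational(5, 9), Pow(94, Rational(1, 2))))
Add(79608, Function('p')(v, E)) = Add(79608, Mul(Rational(5, 9), Pow(94, Rational(1, 2))))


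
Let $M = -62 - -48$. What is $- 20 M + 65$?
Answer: $345$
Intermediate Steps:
$M = -14$ ($M = -62 + 48 = -14$)
$- 20 M + 65 = \left(-20\right) \left(-14\right) + 65 = 280 + 65 = 345$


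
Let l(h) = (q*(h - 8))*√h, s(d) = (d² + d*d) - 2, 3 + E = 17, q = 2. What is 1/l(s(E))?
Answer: √390/297960 ≈ 6.6279e-5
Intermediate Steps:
E = 14 (E = -3 + 17 = 14)
s(d) = -2 + 2*d² (s(d) = (d² + d²) - 2 = 2*d² - 2 = -2 + 2*d²)
l(h) = √h*(-16 + 2*h) (l(h) = (2*(h - 8))*√h = (2*(-8 + h))*√h = (-16 + 2*h)*√h = √h*(-16 + 2*h))
1/l(s(E)) = 1/(2*√(-2 + 2*14²)*(-8 + (-2 + 2*14²))) = 1/(2*√(-2 + 2*196)*(-8 + (-2 + 2*196))) = 1/(2*√(-2 + 392)*(-8 + (-2 + 392))) = 1/(2*√390*(-8 + 390)) = 1/(2*√390*382) = 1/(764*√390) = √390/297960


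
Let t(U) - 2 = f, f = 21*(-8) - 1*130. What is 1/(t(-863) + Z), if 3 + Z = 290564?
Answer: 1/290265 ≈ 3.4451e-6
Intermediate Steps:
Z = 290561 (Z = -3 + 290564 = 290561)
f = -298 (f = -168 - 130 = -298)
t(U) = -296 (t(U) = 2 - 298 = -296)
1/(t(-863) + Z) = 1/(-296 + 290561) = 1/290265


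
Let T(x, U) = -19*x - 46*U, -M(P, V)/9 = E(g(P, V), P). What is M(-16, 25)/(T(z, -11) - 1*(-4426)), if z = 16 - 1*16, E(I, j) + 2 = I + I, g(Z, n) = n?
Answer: -12/137 ≈ -0.087591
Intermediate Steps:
E(I, j) = -2 + 2*I (E(I, j) = -2 + (I + I) = -2 + 2*I)
M(P, V) = 18 - 18*V (M(P, V) = -9*(-2 + 2*V) = 18 - 18*V)
z = 0 (z = 16 - 16 = 0)
T(x, U) = -46*U - 19*x
M(-16, 25)/(T(z, -11) - 1*(-4426)) = (18 - 18*25)/((-46*(-11) - 19*0) - 1*(-4426)) = (18 - 450)/((506 + 0) + 4426) = -432/(506 + 4426) = -432/4932 = -432*1/4932 = -12/137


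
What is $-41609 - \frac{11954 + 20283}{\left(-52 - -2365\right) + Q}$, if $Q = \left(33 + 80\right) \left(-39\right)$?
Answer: $- \frac{87097009}{2094} \approx -41594.0$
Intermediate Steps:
$Q = -4407$ ($Q = 113 \left(-39\right) = -4407$)
$-41609 - \frac{11954 + 20283}{\left(-52 - -2365\right) + Q} = -41609 - \frac{11954 + 20283}{\left(-52 - -2365\right) - 4407} = -41609 - \frac{32237}{\left(-52 + 2365\right) - 4407} = -41609 - \frac{32237}{2313 - 4407} = -41609 - \frac{32237}{-2094} = -41609 - 32237 \left(- \frac{1}{2094}\right) = -41609 - - \frac{32237}{2094} = -41609 + \frac{32237}{2094} = - \frac{87097009}{2094}$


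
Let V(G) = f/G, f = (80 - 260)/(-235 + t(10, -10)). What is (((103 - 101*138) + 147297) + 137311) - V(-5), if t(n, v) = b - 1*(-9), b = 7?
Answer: 19766441/73 ≈ 2.7077e+5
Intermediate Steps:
t(n, v) = 16 (t(n, v) = 7 - 1*(-9) = 7 + 9 = 16)
f = 60/73 (f = (80 - 260)/(-235 + 16) = -180/(-219) = -180*(-1/219) = 60/73 ≈ 0.82192)
V(G) = 60/(73*G)
(((103 - 101*138) + 147297) + 137311) - V(-5) = (((103 - 101*138) + 147297) + 137311) - 60/(73*(-5)) = (((103 - 13938) + 147297) + 137311) - 60*(-1)/(73*5) = ((-13835 + 147297) + 137311) - 1*(-12/73) = (133462 + 137311) + 12/73 = 270773 + 12/73 = 19766441/73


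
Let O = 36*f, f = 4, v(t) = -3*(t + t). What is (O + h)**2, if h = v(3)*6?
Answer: 1296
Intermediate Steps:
v(t) = -6*t
h = -108 (h = -6*3*6 = -18*6 = -108)
O = 144 (O = 36*4 = 144)
(O + h)**2 = (144 - 108)**2 = 36**2 = 1296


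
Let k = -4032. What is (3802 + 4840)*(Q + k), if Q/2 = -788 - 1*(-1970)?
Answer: -14414856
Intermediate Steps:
Q = 2364 (Q = 2*(-788 - 1*(-1970)) = 2*(-788 + 1970) = 2*1182 = 2364)
(3802 + 4840)*(Q + k) = (3802 + 4840)*(2364 - 4032) = 8642*(-1668) = -14414856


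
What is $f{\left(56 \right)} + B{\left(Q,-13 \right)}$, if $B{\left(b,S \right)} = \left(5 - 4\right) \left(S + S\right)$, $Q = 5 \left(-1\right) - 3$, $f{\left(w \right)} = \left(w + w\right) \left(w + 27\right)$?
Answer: $9270$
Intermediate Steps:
$f{\left(w \right)} = 2 w \left(27 + w\right)$
$Q = -8$ ($Q = -5 - 3 = -8$)
$B{\left(b,S \right)} = 2 S$ ($B{\left(b,S \right)} = 1 \cdot 2 S = 2 S$)
$f{\left(56 \right)} + B{\left(Q,-13 \right)} = 2 \cdot 56 \left(27 + 56\right) + 2 \left(-13\right) = 2 \cdot 56 \cdot 83 - 26 = 9296 - 26 = 9270$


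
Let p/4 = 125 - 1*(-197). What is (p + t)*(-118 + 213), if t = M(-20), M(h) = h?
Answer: 120460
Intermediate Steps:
t = -20
p = 1288 (p = 4*(125 - 1*(-197)) = 4*(125 + 197) = 4*322 = 1288)
(p + t)*(-118 + 213) = (1288 - 20)*(-118 + 213) = 1268*95 = 120460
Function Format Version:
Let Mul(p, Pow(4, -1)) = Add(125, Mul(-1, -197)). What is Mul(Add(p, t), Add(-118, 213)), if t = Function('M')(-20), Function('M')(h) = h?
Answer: 120460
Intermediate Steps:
t = -20
p = 1288 (p = Mul(4, Add(125, Mul(-1, -197))) = Mul(4, Add(125, 197)) = Mul(4, 322) = 1288)
Mul(Add(p, t), Add(-118, 213)) = Mul(Add(1288, -20), Add(-118, 213)) = Mul(1268, 95) = 120460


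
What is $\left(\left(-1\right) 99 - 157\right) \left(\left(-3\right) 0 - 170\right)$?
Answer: $43520$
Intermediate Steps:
$\left(\left(-1\right) 99 - 157\right) \left(\left(-3\right) 0 - 170\right) = \left(-99 - 157\right) \left(0 - 170\right) = \left(-256\right) \left(-170\right) = 43520$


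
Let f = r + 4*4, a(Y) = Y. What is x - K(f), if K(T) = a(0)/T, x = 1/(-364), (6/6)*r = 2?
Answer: -1/364 ≈ -0.0027473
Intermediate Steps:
r = 2
f = 18 (f = 2 + 4*4 = 2 + 16 = 18)
x = -1/364 ≈ -0.0027473
K(T) = 0 (K(T) = 0/T = 0)
x - K(f) = -1/364 - 1*0 = -1/364 + 0 = -1/364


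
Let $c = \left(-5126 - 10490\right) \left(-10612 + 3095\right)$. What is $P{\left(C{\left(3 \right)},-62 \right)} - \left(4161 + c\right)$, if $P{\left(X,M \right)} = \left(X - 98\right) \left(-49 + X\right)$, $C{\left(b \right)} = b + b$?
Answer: $-117385677$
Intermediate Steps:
$C{\left(b \right)} = 2 b$
$P{\left(X,M \right)} = \left(-98 + X\right) \left(-49 + X\right)$
$c = 117385472$ ($c = \left(-15616\right) \left(-7517\right) = 117385472$)
$P{\left(C{\left(3 \right)},-62 \right)} - \left(4161 + c\right) = \left(4802 + \left(2 \cdot 3\right)^{2} - 147 \cdot 2 \cdot 3\right) - 117389633 = \left(4802 + 6^{2} - 882\right) - 117389633 = \left(4802 + 36 - 882\right) - 117389633 = 3956 - 117389633 = -117385677$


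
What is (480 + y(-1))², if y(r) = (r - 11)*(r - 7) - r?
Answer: 332929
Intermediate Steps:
y(r) = -r + (-11 + r)*(-7 + r) (y(r) = (-11 + r)*(-7 + r) - r = -r + (-11 + r)*(-7 + r))
(480 + y(-1))² = (480 + (77 + (-1)² - 19*(-1)))² = (480 + (77 + 1 + 19))² = (480 + 97)² = 577² = 332929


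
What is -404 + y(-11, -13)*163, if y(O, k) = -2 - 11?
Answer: -2523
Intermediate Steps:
y(O, k) = -13
-404 + y(-11, -13)*163 = -404 - 13*163 = -404 - 2119 = -2523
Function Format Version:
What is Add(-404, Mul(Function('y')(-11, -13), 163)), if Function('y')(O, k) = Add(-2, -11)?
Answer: -2523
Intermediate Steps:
Function('y')(O, k) = -13
Add(-404, Mul(Function('y')(-11, -13), 163)) = Add(-404, Mul(-13, 163)) = Add(-404, -2119) = -2523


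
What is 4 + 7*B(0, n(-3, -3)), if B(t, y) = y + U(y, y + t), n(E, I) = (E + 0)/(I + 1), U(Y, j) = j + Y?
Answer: 71/2 ≈ 35.500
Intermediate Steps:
U(Y, j) = Y + j
n(E, I) = E/(1 + I)
B(t, y) = t + 3*y (B(t, y) = y + (y + (y + t)) = y + (y + (t + y)) = y + (t + 2*y) = t + 3*y)
4 + 7*B(0, n(-3, -3)) = 4 + 7*(0 + 3*(-3/(1 - 3))) = 4 + 7*(0 + 3*(-3/(-2))) = 4 + 7*(0 + 3*(-3*(-½))) = 4 + 7*(0 + 3*(3/2)) = 4 + 7*(0 + 9/2) = 4 + 7*(9/2) = 4 + 63/2 = 71/2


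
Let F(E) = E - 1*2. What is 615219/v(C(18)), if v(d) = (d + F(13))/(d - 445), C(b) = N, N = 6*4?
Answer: -259007199/35 ≈ -7.4002e+6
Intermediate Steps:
F(E) = -2 + E (F(E) = E - 2 = -2 + E)
N = 24
C(b) = 24
v(d) = (11 + d)/(-445 + d) (v(d) = (d + (-2 + 13))/(d - 445) = (d + 11)/(-445 + d) = (11 + d)/(-445 + d))
615219/v(C(18)) = 615219/(((11 + 24)/(-445 + 24))) = 615219/((35/(-421))) = 615219/((-1/421*35)) = 615219/(-35/421) = 615219*(-421/35) = -259007199/35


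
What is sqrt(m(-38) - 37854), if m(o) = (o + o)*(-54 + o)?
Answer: I*sqrt(30862) ≈ 175.68*I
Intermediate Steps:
m(o) = 2*o*(-54 + o) (m(o) = (2*o)*(-54 + o) = 2*o*(-54 + o))
sqrt(m(-38) - 37854) = sqrt(2*(-38)*(-54 - 38) - 37854) = sqrt(2*(-38)*(-92) - 37854) = sqrt(6992 - 37854) = sqrt(-30862) = I*sqrt(30862)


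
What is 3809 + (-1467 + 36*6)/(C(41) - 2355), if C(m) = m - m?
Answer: 2990482/785 ≈ 3809.5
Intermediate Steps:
C(m) = 0
3809 + (-1467 + 36*6)/(C(41) - 2355) = 3809 + (-1467 + 36*6)/(0 - 2355) = 3809 + (-1467 + 216)/(-2355) = 3809 - 1251*(-1/2355) = 3809 + 417/785 = 2990482/785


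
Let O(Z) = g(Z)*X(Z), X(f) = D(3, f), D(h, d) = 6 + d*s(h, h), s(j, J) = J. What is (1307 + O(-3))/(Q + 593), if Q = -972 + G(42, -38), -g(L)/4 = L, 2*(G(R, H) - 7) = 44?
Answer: -1271/350 ≈ -3.6314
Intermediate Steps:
G(R, H) = 29 (G(R, H) = 7 + (1/2)*44 = 7 + 22 = 29)
g(L) = -4*L
D(h, d) = 6 + d*h
Q = -943 (Q = -972 + 29 = -943)
X(f) = 6 + 3*f (X(f) = 6 + f*3 = 6 + 3*f)
O(Z) = -4*Z*(6 + 3*Z) (O(Z) = (-4*Z)*(6 + 3*Z) = -4*Z*(6 + 3*Z))
(1307 + O(-3))/(Q + 593) = (1307 - 12*(-3)*(2 - 3))/(-943 + 593) = (1307 - 12*(-3)*(-1))/(-350) = (1307 - 36)*(-1/350) = 1271*(-1/350) = -1271/350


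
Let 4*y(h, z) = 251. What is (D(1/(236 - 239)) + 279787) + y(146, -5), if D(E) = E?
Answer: 3358193/12 ≈ 2.7985e+5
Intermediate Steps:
y(h, z) = 251/4 (y(h, z) = (¼)*251 = 251/4)
(D(1/(236 - 239)) + 279787) + y(146, -5) = (1/(236 - 239) + 279787) + 251/4 = (1/(-3) + 279787) + 251/4 = (-⅓ + 279787) + 251/4 = 839360/3 + 251/4 = 3358193/12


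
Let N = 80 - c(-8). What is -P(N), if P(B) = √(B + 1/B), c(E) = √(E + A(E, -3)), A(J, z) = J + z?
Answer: -√(80 + 1/(80 - I*√19) - I*√19) ≈ -8.9483 + 0.24352*I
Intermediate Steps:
c(E) = √(-3 + 2*E) (c(E) = √(E + (E - 3)) = √(E + (-3 + E)) = √(-3 + 2*E))
N = 80 - I*√19 (N = 80 - √(-3 + 2*(-8)) = 80 - √(-3 - 16) = 80 - √(-19) = 80 - I*√19 ≈ 80.0 - 4.3589*I)
-P(N) = -√((80 - I*√19) + 1/(80 - I*√19)) = -√(80 + 1/(80 - I*√19) - I*√19)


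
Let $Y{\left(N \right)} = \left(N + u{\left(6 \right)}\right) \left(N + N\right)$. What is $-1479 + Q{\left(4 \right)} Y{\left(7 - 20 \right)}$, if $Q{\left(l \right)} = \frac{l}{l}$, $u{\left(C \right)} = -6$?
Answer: $-985$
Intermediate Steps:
$Y{\left(N \right)} = 2 N \left(-6 + N\right)$ ($Y{\left(N \right)} = \left(N - 6\right) \left(N + N\right) = \left(-6 + N\right) 2 N = 2 N \left(-6 + N\right)$)
$Q{\left(l \right)} = 1$
$-1479 + Q{\left(4 \right)} Y{\left(7 - 20 \right)} = -1479 + 1 \cdot 2 \left(7 - 20\right) \left(-6 + \left(7 - 20\right)\right) = -1479 + 1 \cdot 2 \left(-13\right) \left(-6 - 13\right) = -1479 + 1 \cdot 2 \left(-13\right) \left(-19\right) = -1479 + 1 \cdot 494 = -1479 + 494 = -985$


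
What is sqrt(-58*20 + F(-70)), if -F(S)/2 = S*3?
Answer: 2*I*sqrt(185) ≈ 27.203*I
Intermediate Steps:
F(S) = -6*S (F(S) = -2*S*3 = -6*S)
sqrt(-58*20 + F(-70)) = sqrt(-58*20 - 6*(-70)) = sqrt(-1160 + 420) = sqrt(-740) = 2*I*sqrt(185)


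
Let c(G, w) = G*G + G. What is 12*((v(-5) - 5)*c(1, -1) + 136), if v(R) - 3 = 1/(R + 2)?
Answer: 1576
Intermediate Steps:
c(G, w) = G + G² (c(G, w) = G² + G = G + G²)
v(R) = 3 + 1/(2 + R) (v(R) = 3 + 1/(R + 2) = 3 + 1/(2 + R))
12*((v(-5) - 5)*c(1, -1) + 136) = 12*(((7 + 3*(-5))/(2 - 5) - 5)*(1*(1 + 1)) + 136) = 12*(((7 - 15)/(-3) - 5)*(1*2) + 136) = 12*((-⅓*(-8) - 5)*2 + 136) = 12*((8/3 - 5)*2 + 136) = 12*(-7/3*2 + 136) = 12*(-14/3 + 136) = 12*(394/3) = 1576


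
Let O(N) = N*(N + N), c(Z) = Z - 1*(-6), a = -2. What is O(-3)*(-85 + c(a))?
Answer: -1458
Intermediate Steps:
c(Z) = 6 + Z (c(Z) = Z + 6 = 6 + Z)
O(N) = 2*N**2 (O(N) = N*(2*N) = 2*N**2)
O(-3)*(-85 + c(a)) = (2*(-3)**2)*(-85 + (6 - 2)) = (2*9)*(-85 + 4) = 18*(-81) = -1458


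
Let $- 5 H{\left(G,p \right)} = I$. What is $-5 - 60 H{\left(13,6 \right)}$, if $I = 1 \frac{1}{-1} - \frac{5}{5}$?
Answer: $-29$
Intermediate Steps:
$I = -2$ ($I = 1 \left(-1\right) - 1 = -1 - 1 = -2$)
$H{\left(G,p \right)} = \frac{2}{5}$ ($H{\left(G,p \right)} = \left(- \frac{1}{5}\right) \left(-2\right) = \frac{2}{5}$)
$-5 - 60 H{\left(13,6 \right)} = -5 - 24 = -29$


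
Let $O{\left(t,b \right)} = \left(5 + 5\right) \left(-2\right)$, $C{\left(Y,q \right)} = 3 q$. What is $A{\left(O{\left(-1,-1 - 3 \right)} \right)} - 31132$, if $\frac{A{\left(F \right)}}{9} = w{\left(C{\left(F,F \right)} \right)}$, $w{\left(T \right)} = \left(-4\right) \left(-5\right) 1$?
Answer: $-30952$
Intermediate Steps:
$O{\left(t,b \right)} = -20$ ($O{\left(t,b \right)} = 10 \left(-2\right) = -20$)
$w{\left(T \right)} = 20$ ($w{\left(T \right)} = 20 \cdot 1 = 20$)
$A{\left(F \right)} = 180$ ($A{\left(F \right)} = 9 \cdot 20 = 180$)
$A{\left(O{\left(-1,-1 - 3 \right)} \right)} - 31132 = 180 - 31132 = -30952$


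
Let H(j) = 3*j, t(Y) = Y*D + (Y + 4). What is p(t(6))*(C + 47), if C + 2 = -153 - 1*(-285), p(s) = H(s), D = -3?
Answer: -4248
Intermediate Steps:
t(Y) = 4 - 2*Y (t(Y) = Y*(-3) + (Y + 4) = -3*Y + (4 + Y) = 4 - 2*Y)
p(s) = 3*s
C = 130 (C = -2 + (-153 - 1*(-285)) = -2 + (-153 + 285) = -2 + 132 = 130)
p(t(6))*(C + 47) = (3*(4 - 2*6))*(130 + 47) = (3*(4 - 12))*177 = (3*(-8))*177 = -24*177 = -4248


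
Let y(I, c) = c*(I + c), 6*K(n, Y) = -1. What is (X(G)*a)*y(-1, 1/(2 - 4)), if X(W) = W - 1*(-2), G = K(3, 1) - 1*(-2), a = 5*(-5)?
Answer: -575/8 ≈ -71.875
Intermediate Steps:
a = -25
K(n, Y) = -⅙ (K(n, Y) = (⅙)*(-1) = -⅙)
G = 11/6 (G = -⅙ - 1*(-2) = -⅙ + 2 = 11/6 ≈ 1.8333)
X(W) = 2 + W (X(W) = W + 2 = 2 + W)
(X(G)*a)*y(-1, 1/(2 - 4)) = ((2 + 11/6)*(-25))*((-1 + 1/(2 - 4))/(2 - 4)) = ((23/6)*(-25))*((-1 + 1/(-2))/(-2)) = -(-575)*(-1 - ½)/12 = -(-575)*(-3)/(12*2) = -575/6*¾ = -575/8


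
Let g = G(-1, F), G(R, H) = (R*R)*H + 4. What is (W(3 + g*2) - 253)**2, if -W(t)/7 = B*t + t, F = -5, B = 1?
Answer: 71289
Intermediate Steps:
G(R, H) = 4 + H*R**2 (G(R, H) = R**2*H + 4 = H*R**2 + 4 = 4 + H*R**2)
g = -1 (g = 4 - 5*(-1)**2 = 4 - 5*1 = 4 - 5 = -1)
W(t) = -14*t (W(t) = -7*(1*t + t) = -7*(t + t) = -14*t)
(W(3 + g*2) - 253)**2 = (-14*(3 - 1*2) - 253)**2 = (-14*(3 - 2) - 253)**2 = (-14*1 - 253)**2 = (-14 - 253)**2 = (-267)**2 = 71289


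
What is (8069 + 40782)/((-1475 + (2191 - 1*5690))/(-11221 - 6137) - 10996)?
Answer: -141325943/31810599 ≈ -4.4427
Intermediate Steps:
(8069 + 40782)/((-1475 + (2191 - 1*5690))/(-11221 - 6137) - 10996) = 48851/((-1475 + (2191 - 5690))/(-17358) - 10996) = 48851/((-1475 - 3499)*(-1/17358) - 10996) = 48851/(-4974*(-1/17358) - 10996) = 48851/(829/2893 - 10996) = 48851/(-31810599/2893) = 48851*(-2893/31810599) = -141325943/31810599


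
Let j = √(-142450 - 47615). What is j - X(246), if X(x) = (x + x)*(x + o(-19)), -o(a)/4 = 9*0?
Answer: -121032 + I*√190065 ≈ -1.2103e+5 + 435.96*I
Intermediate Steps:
o(a) = 0 (o(a) = -36*0 = -4*0 = 0)
X(x) = 2*x² (X(x) = (x + x)*(x + 0) = (2*x)*x = 2*x²)
j = I*√190065 (j = √(-190065) = I*√190065 ≈ 435.96*I)
j - X(246) = I*√190065 - 2*246² = I*√190065 - 2*60516 = I*√190065 - 1*121032 = I*√190065 - 121032 = -121032 + I*√190065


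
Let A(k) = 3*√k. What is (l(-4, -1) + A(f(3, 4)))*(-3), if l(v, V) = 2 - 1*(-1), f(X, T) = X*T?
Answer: -9 - 18*√3 ≈ -40.177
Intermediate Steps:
f(X, T) = T*X
l(v, V) = 3 (l(v, V) = 2 + 1 = 3)
(l(-4, -1) + A(f(3, 4)))*(-3) = (3 + 3*√(4*3))*(-3) = (3 + 3*√12)*(-3) = (3 + 3*(2*√3))*(-3) = (3 + 6*√3)*(-3) = -9 - 18*√3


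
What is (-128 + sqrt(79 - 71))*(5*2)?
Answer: -1280 + 20*sqrt(2) ≈ -1251.7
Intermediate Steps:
(-128 + sqrt(79 - 71))*(5*2) = (-128 + sqrt(8))*10 = (-128 + 2*sqrt(2))*10 = -1280 + 20*sqrt(2)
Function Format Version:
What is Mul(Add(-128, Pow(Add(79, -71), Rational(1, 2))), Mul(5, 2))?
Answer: Add(-1280, Mul(20, Pow(2, Rational(1, 2)))) ≈ -1251.7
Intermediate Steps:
Mul(Add(-128, Pow(Add(79, -71), Rational(1, 2))), Mul(5, 2)) = Mul(Add(-128, Pow(8, Rational(1, 2))), 10) = Mul(Add(-128, Mul(2, Pow(2, Rational(1, 2)))), 10) = Add(-1280, Mul(20, Pow(2, Rational(1, 2))))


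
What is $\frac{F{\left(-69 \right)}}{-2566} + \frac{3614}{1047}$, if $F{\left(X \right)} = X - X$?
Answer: $\frac{3614}{1047} \approx 3.4518$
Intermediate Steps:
$F{\left(X \right)} = 0$
$\frac{F{\left(-69 \right)}}{-2566} + \frac{3614}{1047} = \frac{0}{-2566} + \frac{3614}{1047} = 0 \left(- \frac{1}{2566}\right) + 3614 \cdot \frac{1}{1047} = 0 + \frac{3614}{1047} = \frac{3614}{1047}$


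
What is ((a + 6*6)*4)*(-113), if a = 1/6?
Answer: -49042/3 ≈ -16347.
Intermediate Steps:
a = 1/6 ≈ 0.16667
((a + 6*6)*4)*(-113) = ((1/6 + 6*6)*4)*(-113) = ((1/6 + 36)*4)*(-113) = ((217/6)*4)*(-113) = (434/3)*(-113) = -49042/3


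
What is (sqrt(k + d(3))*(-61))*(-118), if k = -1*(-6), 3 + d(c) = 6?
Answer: 21594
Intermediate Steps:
d(c) = 3 (d(c) = -3 + 6 = 3)
k = 6
(sqrt(k + d(3))*(-61))*(-118) = (sqrt(6 + 3)*(-61))*(-118) = (sqrt(9)*(-61))*(-118) = (3*(-61))*(-118) = -183*(-118) = 21594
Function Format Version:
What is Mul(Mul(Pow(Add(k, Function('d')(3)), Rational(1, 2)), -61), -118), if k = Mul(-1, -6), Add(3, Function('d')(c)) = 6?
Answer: 21594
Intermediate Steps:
Function('d')(c) = 3 (Function('d')(c) = Add(-3, 6) = 3)
k = 6
Mul(Mul(Pow(Add(k, Function('d')(3)), Rational(1, 2)), -61), -118) = Mul(Mul(Pow(Add(6, 3), Rational(1, 2)), -61), -118) = Mul(Mul(Pow(9, Rational(1, 2)), -61), -118) = Mul(Mul(3, -61), -118) = Mul(-183, -118) = 21594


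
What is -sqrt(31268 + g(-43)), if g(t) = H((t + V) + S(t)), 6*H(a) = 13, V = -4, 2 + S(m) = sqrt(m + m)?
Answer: -7*sqrt(22974)/6 ≈ -176.83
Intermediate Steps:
S(m) = -2 + sqrt(2)*sqrt(m) (S(m) = -2 + sqrt(m + m) = -2 + sqrt(2*m) = -2 + sqrt(2)*sqrt(m))
H(a) = 13/6 (H(a) = (1/6)*13 = 13/6)
g(t) = 13/6
-sqrt(31268 + g(-43)) = -sqrt(31268 + 13/6) = -sqrt(187621/6) = -7*sqrt(22974)/6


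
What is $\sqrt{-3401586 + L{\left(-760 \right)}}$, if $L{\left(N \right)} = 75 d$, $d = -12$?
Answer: $9 i \sqrt{42006} \approx 1844.6 i$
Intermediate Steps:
$L{\left(N \right)} = -900$ ($L{\left(N \right)} = 75 \left(-12\right) = -900$)
$\sqrt{-3401586 + L{\left(-760 \right)}} = \sqrt{-3401586 - 900} = \sqrt{-3402486} = 9 i \sqrt{42006}$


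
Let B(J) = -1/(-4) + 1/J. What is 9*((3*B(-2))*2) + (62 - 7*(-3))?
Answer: 139/2 ≈ 69.500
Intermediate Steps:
B(J) = ¼ + 1/J (B(J) = -1*(-¼) + 1/J = ¼ + 1/J)
9*((3*B(-2))*2) + (62 - 7*(-3)) = 9*((3*((¼)*(4 - 2)/(-2)))*2) + (62 - 7*(-3)) = 9*((3*((¼)*(-½)*2))*2) + (62 + 21) = 9*((3*(-¼))*2) + 83 = 9*(-¾*2) + 83 = 9*(-3/2) + 83 = -27/2 + 83 = 139/2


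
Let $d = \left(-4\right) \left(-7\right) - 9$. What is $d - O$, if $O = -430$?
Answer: $449$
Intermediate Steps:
$d = 19$ ($d = 28 - 9 = 19$)
$d - O = 19 - -430 = 19 + 430 = 449$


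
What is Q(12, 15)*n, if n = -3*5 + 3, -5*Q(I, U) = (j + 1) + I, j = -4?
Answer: 108/5 ≈ 21.600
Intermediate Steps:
Q(I, U) = ⅗ - I/5 (Q(I, U) = -((-4 + 1) + I)/5 = -(-3 + I)/5 = ⅗ - I/5)
n = -12 (n = -15 + 3 = -12)
Q(12, 15)*n = (⅗ - ⅕*12)*(-12) = (⅗ - 12/5)*(-12) = -9/5*(-12) = 108/5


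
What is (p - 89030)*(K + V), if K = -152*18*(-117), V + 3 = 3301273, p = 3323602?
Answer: 11713620818504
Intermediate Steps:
V = 3301270 (V = -3 + 3301273 = 3301270)
K = 320112 (K = -2736*(-117) = 320112)
(p - 89030)*(K + V) = (3323602 - 89030)*(320112 + 3301270) = 3234572*3621382 = 11713620818504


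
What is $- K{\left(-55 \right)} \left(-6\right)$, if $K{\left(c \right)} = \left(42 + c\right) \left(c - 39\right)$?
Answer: $7332$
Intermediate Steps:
$K{\left(c \right)} = \left(-39 + c\right) \left(42 + c\right)$ ($K{\left(c \right)} = \left(42 + c\right) \left(-39 + c\right) = \left(-39 + c\right) \left(42 + c\right)$)
$- K{\left(-55 \right)} \left(-6\right) = - \left(-1638 + \left(-55\right)^{2} + 3 \left(-55\right)\right) \left(-6\right) = - \left(-1638 + 3025 - 165\right) \left(-6\right) = - 1222 \left(-6\right) = \left(-1\right) \left(-7332\right) = 7332$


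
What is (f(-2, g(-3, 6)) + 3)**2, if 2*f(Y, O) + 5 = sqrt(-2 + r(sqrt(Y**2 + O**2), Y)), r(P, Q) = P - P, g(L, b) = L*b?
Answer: (1 + I*sqrt(2))**2/4 ≈ -0.25 + 0.70711*I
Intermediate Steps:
r(P, Q) = 0
f(Y, O) = -5/2 + I*sqrt(2)/2 (f(Y, O) = -5/2 + sqrt(-2 + 0)/2 = -5/2 + sqrt(-2)/2 = -5/2 + (I*sqrt(2))/2 = -5/2 + I*sqrt(2)/2)
(f(-2, g(-3, 6)) + 3)**2 = ((-5/2 + I*sqrt(2)/2) + 3)**2 = (1/2 + I*sqrt(2)/2)**2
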